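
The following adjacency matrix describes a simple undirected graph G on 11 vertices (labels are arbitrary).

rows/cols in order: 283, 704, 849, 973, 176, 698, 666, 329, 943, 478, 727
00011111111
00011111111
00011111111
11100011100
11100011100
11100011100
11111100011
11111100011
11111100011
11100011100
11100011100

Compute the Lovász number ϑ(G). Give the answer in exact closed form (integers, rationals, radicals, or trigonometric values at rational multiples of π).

5

Vertex 973 has 6 neighbors: 283, 704, 849, 666, 329, 943.
deg(704) = 8; N(704) = {973, 176, 698, 666, 329, 943, 478, 727}.
deg(727) = 6; N(727) = {283, 704, 849, 666, 329, 943}.
N(666) = {283, 704, 849, 973, 176, 698, 478, 727}, |N(666)| = 8.
Complete 3-partite, parts [5, 3, 3]: perfect, ϑ = α = 5.
≈ 5.00000 (to 5 d.p.).
Sandwich: α(G)=5 ≤ ϑ(G)=5 ≤ χ(Ḡ)=5 (collapsed).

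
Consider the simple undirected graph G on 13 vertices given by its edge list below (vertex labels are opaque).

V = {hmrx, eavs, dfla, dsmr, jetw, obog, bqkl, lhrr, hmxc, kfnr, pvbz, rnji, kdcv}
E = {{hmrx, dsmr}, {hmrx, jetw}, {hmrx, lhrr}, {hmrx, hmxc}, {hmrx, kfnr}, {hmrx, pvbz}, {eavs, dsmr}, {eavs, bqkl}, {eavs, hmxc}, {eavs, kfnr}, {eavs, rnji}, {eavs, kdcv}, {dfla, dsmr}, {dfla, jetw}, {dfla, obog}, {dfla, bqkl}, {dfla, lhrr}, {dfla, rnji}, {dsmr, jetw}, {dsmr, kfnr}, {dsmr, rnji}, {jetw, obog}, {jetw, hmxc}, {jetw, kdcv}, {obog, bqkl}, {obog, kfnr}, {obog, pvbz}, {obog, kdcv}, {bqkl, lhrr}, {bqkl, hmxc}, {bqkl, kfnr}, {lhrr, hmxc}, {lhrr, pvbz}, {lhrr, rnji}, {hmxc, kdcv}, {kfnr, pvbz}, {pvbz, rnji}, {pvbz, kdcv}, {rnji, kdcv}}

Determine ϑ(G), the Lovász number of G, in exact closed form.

sqrt(13)

deg(jetw) = 6; N(jetw) = {hmrx, dfla, dsmr, obog, hmxc, kdcv}.
N(pvbz) = {hmrx, obog, lhrr, kfnr, rnji, kdcv}, |N(pvbz)| = 6.
N(kfnr) = {hmrx, eavs, dsmr, obog, bqkl, pvbz}, |N(kfnr)| = 6.
deg(dsmr) = 6; N(dsmr) = {hmrx, eavs, dfla, jetw, kfnr, rnji}.
13-vertex 6-regular graph: strongly regular (13,6,2,3).
spec(A) ≈ [6.0, 1.30278, -2.30278] (distinct, 5 d.p.).
With N=13: ϑ(G) = 13·(-(-sqrt(13)/2 - 1/2))/(6−(-sqrt(13)/2 - 1/2)) = sqrt(13).
Numerically 3.6056.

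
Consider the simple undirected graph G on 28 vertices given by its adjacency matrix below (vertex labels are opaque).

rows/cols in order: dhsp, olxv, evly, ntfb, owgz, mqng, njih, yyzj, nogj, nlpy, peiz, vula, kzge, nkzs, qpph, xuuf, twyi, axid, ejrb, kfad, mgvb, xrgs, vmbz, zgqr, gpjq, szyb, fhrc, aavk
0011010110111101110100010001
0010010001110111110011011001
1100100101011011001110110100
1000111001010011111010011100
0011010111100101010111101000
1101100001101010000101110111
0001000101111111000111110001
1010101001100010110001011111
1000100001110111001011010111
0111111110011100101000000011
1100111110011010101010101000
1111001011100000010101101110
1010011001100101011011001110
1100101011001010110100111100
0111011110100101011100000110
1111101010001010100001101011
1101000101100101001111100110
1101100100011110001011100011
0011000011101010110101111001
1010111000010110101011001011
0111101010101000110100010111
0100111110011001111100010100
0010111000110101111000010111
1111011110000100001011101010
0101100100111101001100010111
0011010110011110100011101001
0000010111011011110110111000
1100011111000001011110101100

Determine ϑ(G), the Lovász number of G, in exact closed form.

7

Vertex qpph has 15 neighbors: olxv, evly, ntfb, mqng, njih, yyzj, nogj, peiz, nkzs, xuuf, axid, ejrb, kfad, szyb, fhrc.
Vertex mgvb has 15 neighbors: olxv, evly, ntfb, owgz, njih, nogj, peiz, kzge, twyi, axid, kfad, zgqr, szyb, fhrc, aavk.
N(olxv) = {evly, mqng, nlpy, peiz, vula, nkzs, qpph, xuuf, twyi, axid, mgvb, xrgs, zgqr, gpjq, aavk}, |N(olxv)| = 15.
N(twyi) = {dhsp, olxv, ntfb, yyzj, nlpy, peiz, nkzs, xuuf, ejrb, kfad, mgvb, xrgs, vmbz, szyb, fhrc}, |N(twyi)| = 15.
28-vertex 15-regular graph: Kneser K(8,2) on C(8,2)=28 vertices.
spec(A) ≈ [15.0, 1.0, -5.0] (distinct, 3 d.p.).
ϑ = −N·λ_min/(λ_max−λ_min) = −28·(-5)/(15−(-5)) = 7.
= 7.00000000… (decimal).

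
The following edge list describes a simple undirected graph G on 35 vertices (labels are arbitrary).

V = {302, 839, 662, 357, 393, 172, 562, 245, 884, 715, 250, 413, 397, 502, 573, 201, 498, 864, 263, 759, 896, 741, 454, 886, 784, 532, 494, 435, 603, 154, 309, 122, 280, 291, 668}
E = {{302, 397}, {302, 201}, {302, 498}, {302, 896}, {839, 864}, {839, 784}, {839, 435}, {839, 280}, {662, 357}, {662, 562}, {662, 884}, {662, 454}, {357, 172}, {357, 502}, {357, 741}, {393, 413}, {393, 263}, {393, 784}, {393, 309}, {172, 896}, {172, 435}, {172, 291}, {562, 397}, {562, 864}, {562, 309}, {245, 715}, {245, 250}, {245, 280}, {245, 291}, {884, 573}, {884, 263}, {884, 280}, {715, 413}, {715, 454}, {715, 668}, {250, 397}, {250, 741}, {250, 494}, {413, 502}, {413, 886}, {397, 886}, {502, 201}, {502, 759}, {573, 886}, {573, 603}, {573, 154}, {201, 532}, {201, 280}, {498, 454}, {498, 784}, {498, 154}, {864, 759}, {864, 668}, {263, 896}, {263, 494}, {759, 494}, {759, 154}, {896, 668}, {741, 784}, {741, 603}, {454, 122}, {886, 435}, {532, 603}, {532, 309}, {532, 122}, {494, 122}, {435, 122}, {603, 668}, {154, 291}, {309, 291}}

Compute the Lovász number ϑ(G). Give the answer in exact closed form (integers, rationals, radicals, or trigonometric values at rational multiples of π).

N(454) = {662, 715, 498, 122}, |N(454)| = 4.
deg(502) = 4; N(502) = {357, 413, 201, 759}.
Vertex 896 has 4 neighbors: 302, 172, 263, 668.
N(886) = {413, 397, 573, 435}, |N(886)| = 4.
Every vertex has degree 4 (N=35); this is K(7,3), the Kneser graph.
A has 4 distinct eigenvalues ≈ [4.0, 2.0, -1.0, -3.0].
λ_max=4, λ_min=-3; ϑ = −35·λ_min/(λ_max−λ_min) = 15.
Numerically 15.00000.

15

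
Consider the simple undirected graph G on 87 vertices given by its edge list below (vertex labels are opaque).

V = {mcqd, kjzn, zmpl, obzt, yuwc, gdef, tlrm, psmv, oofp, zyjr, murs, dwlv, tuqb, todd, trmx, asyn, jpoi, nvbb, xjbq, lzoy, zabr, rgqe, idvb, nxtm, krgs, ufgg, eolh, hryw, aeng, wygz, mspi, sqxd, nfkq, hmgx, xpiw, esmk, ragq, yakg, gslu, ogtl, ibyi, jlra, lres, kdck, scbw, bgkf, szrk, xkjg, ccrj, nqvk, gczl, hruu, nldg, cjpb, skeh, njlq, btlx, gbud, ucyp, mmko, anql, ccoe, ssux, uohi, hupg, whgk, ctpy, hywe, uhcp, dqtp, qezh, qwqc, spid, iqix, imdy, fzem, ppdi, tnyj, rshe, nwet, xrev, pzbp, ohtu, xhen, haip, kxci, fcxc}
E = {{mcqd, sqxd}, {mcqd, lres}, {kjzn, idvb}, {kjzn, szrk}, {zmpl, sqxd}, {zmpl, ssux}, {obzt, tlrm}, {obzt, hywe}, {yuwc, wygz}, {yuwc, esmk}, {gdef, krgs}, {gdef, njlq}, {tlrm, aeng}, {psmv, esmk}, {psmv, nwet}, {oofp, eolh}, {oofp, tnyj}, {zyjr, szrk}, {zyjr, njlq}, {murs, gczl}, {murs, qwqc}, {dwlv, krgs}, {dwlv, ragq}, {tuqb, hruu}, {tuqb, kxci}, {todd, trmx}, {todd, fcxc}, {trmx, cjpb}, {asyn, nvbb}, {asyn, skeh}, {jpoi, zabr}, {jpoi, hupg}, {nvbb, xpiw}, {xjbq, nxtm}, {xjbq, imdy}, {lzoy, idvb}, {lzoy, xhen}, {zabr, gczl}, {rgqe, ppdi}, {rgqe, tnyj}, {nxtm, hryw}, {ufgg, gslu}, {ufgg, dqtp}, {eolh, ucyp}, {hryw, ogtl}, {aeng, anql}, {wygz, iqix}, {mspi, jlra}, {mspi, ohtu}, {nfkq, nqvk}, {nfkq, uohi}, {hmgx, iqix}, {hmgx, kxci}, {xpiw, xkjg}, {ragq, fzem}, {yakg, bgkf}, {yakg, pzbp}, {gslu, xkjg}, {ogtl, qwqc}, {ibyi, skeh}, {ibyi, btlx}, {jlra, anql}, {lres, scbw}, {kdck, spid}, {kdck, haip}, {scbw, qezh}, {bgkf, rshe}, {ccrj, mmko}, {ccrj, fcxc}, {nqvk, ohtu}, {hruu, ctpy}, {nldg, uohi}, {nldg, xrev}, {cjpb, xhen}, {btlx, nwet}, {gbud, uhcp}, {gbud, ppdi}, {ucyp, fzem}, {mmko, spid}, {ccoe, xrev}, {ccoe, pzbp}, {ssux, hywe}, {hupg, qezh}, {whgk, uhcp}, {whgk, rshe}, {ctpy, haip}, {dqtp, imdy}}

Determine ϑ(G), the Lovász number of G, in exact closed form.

deg(ppdi) = 2; N(ppdi) = {rgqe, gbud}.
Vertex kjzn has 2 neighbors: idvb, szrk.
deg(sqxd) = 2; N(sqxd) = {mcqd, zmpl}.
N(hruu) = {tuqb, ctpy}, |N(hruu)| = 2.
deg(v) = 2 for all v (|V|=87); connected 2-regular on 87 ⇒ C_{87}.
The 44 distinct eigenvalues: [2.0, 1.99479, 1.97917, 1.95324, 1.91713, 1.87102, 1.81515, 1.74982, 1.67537, 1.59219, 1.5007, 1.40139, 1.29477, 1.18141, 1.06188, 0.93682, 0.80687, 0.67272, 0.53506, 0.39461, 0.2521, 0.10828, -0.03611, -0.18031, -0.32356, -0.46513, -0.60428, -0.74028, -0.87241, -1.0, -1.12237, -1.2389, -1.34896, -1.45199, -1.54745, -1.63484, -1.71371, -1.78365, -1.84429, -1.89531, -1.93645, -1.96749, -1.98828, -1.9987].
With N=87: ϑ(G) = 87·(-(-1)*2*cos(pi/87))/(2−(-2*cos(pi/87))) = 87*cos(pi/87)/(cos(pi/87) + 1).
ϑ(G) ≈ 43.48582.
43 ≤ 87*cos(pi/87)/(cos(pi/87) + 1) ≤ 44: both strict.

87*cos(pi/87)/(cos(pi/87) + 1)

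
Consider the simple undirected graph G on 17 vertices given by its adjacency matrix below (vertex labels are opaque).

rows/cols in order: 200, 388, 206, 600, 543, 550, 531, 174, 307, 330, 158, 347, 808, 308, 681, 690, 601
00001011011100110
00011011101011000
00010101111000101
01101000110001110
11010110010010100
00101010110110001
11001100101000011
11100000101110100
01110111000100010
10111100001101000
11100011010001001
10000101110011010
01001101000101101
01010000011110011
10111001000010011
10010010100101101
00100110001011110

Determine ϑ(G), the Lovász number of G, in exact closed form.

sqrt(17)

Vertex 601 has 8 neighbors: 206, 550, 531, 158, 808, 308, 681, 690.
N(543) = {200, 388, 600, 550, 531, 330, 808, 681}, |N(543)| = 8.
deg(550) = 8; N(550) = {206, 543, 531, 307, 330, 347, 808, 601}.
Vertex 690 has 8 neighbors: 200, 600, 531, 307, 347, 308, 681, 601.
G on 17 vertices is 8-regular; Paley(17): SR with (k,λ,μ)=(8,3,4).
Distinct eigenvalues (to 6 d.p.): [8.0, 1.561553, -2.561553].
−17·(-sqrt(17)/2 - 1/2) / ((8)−(-sqrt(17)/2 - 1/2)) = sqrt(17) = ϑ(G).
≈ 4.12310563 (to 8 d.p.).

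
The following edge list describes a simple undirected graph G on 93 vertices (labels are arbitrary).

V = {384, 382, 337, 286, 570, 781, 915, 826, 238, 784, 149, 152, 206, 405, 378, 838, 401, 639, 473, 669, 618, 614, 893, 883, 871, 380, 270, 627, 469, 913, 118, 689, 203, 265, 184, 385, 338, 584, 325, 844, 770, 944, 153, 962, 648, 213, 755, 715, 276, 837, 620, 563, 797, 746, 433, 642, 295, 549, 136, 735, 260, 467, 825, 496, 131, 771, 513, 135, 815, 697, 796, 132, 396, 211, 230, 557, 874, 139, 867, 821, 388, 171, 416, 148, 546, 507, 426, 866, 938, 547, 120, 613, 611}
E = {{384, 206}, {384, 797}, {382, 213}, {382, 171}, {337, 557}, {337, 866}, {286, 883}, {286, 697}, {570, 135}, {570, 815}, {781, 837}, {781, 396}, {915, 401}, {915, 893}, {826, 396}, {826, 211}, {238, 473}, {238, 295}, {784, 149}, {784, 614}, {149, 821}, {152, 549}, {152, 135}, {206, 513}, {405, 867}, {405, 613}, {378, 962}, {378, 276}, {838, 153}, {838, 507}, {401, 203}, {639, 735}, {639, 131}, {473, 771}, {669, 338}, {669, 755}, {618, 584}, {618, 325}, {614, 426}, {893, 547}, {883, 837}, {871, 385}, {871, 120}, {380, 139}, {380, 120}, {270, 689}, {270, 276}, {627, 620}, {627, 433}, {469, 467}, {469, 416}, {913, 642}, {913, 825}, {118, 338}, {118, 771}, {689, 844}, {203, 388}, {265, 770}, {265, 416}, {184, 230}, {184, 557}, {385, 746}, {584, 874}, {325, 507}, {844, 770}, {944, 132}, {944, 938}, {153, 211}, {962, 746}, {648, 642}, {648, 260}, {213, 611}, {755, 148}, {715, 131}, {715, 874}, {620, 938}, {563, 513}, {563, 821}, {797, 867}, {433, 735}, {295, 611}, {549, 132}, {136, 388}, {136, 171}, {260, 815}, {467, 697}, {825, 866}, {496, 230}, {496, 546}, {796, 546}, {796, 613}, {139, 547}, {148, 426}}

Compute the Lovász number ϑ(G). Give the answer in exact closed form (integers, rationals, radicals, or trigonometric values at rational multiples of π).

93*cos(pi/93)/(cos(pi/93) + 1)

N(396) = {781, 826}, |N(396)| = 2.
N(755) = {669, 148}, |N(755)| = 2.
Vertex 473 has 2 neighbors: 238, 771.
deg(893) = 2; N(893) = {915, 547}.
deg(v) = 2 for all v (|V|=93); a single 93-cycle (edge-transitive).
Distinct eigenvalues (to 4 d.p.): [2.0, 1.9954, 1.9818, 1.9591, 1.9274, 1.887, 1.8379, 1.7805, 1.7149, 1.6415, 1.5606, 1.4727, 1.3779, 1.2769, 1.1701, 1.0579, 0.9409, 0.8196, 0.6946, 0.5664, 0.4356, 0.3029, 0.1687, 0.0338, -0.1013, -0.2359, -0.3695, -0.5013, -0.6309, -0.7576, -0.8808, -1.0, -1.1146, -1.2242, -1.3282, -1.4261, -1.5175, -1.602, -1.6792, -1.7487, -1.8102, -1.8635, -1.9083, -1.9443, -1.9715, -1.9897, -1.9989].
Lovász (edge-transitive): ϑ = −93·(-2*cos(pi/93))/((2)−(-2*cos(pi/93))) = 93*cos(pi/93)/(cos(pi/93) + 1).
= 46.4867319… (decimal).
Sandwich: α(G)=46 ≤ ϑ(G)=93*cos(pi/93)/(cos(pi/93) + 1) ≤ χ(Ḡ)=47 (both strict).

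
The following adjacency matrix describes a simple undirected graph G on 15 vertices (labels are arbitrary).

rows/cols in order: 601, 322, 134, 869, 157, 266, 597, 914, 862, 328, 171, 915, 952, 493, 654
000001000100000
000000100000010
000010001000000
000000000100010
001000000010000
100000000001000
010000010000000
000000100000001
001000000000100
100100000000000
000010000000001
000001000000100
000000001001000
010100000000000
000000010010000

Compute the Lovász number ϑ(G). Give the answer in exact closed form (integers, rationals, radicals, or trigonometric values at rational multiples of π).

15*cos(pi/15)/(cos(pi/15) + 1)

deg(597) = 2; N(597) = {322, 914}.
deg(601) = 2; N(601) = {266, 328}.
deg(322) = 2; N(322) = {597, 493}.
deg(493) = 2; N(493) = {322, 869}.
G on 15 vertices is 2-regular; the odd cycle C_{15}.
The 8 distinct eigenvalues: [2.0, 1.8271, 1.3383, 0.618, -0.2091, -1.0, -1.618, -1.9563].
λ_max=2, λ_min=-2*cos(pi/15); ϑ = −15·λ_min/(λ_max−λ_min) = 15*cos(pi/15)/(cos(pi/15) + 1).
Numerically 7.417148.
Lovász sandwich 7 ≤ 15*cos(pi/15)/(cos(pi/15) + 1) ≤ 8: both strict.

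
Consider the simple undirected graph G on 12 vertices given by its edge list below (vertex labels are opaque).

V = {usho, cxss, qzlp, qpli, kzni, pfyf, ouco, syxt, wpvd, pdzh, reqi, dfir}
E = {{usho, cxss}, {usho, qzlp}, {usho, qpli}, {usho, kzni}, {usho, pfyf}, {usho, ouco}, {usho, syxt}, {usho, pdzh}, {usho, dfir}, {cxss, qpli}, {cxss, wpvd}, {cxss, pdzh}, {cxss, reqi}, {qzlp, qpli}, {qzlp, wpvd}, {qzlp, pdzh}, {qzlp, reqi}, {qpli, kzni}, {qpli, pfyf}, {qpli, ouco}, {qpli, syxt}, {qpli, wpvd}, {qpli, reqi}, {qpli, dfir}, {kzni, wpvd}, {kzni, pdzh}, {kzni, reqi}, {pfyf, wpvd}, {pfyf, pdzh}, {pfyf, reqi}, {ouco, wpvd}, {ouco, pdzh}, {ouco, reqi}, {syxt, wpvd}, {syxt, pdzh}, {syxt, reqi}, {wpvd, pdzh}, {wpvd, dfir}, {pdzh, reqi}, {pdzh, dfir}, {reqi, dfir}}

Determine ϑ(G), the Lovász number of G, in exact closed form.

7

N(pfyf) = {usho, qpli, wpvd, pdzh, reqi}, |N(pfyf)| = 5.
N(qpli) = {usho, cxss, qzlp, kzni, pfyf, ouco, syxt, wpvd, reqi, dfir}, |N(qpli)| = 10.
Vertex ouco has 5 neighbors: usho, qpli, wpvd, pdzh, reqi.
Vertex pdzh has 10 neighbors: usho, cxss, qzlp, kzni, pfyf, ouco, syxt, wpvd, reqi, dfir.
Complete 3-partite, parts [7, 3, 2]: perfect, ϑ = α = 7.
Numerically 7.000000000.
Sandwich: α(G)=7 ≤ ϑ(G)=7 ≤ χ(Ḡ)=7 (collapsed).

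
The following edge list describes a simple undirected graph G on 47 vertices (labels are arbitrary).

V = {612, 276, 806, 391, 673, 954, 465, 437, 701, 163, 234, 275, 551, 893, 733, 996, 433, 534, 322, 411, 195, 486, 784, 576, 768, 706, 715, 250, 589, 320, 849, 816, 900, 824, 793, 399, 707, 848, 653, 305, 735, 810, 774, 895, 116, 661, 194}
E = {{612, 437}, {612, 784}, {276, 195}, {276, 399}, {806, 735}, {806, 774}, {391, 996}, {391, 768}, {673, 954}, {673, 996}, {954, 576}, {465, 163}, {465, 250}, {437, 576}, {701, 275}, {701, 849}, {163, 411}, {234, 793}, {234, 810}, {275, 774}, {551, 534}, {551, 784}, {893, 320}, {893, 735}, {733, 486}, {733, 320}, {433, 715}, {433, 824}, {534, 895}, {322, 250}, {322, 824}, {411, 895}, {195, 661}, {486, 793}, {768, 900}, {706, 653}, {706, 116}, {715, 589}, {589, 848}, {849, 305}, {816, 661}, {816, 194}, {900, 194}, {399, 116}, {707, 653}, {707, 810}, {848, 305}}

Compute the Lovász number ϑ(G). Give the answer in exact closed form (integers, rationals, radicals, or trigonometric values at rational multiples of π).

47*cos(pi/47)/(cos(pi/47) + 1)

deg(735) = 2; N(735) = {806, 893}.
Vertex 194 has 2 neighbors: 816, 900.
deg(320) = 2; N(320) = {893, 733}.
deg(715) = 2; N(715) = {433, 589}.
Every vertex has degree 2 (N=47); connected 2-regular on 47 ⇒ C_{47}.
The 24 distinct eigenvalues: [2.0, 1.982155, 1.928938, 1.8413, 1.720803, 1.569599, 1.390385, 1.186359, 0.961164, 0.718816, 0.46364, 0.200191, -0.06683, -0.332659, -0.592551, -0.84187, -1.076165, -1.291256, -1.483304, -1.648883, -1.785038, -1.889338, -1.959923, -1.995534].
With N=47: ϑ(G) = 47·(-(-1)*2*cos(pi/47))/(2−(-2*cos(pi/47))) = 47*cos(pi/47)/(cos(pi/47) + 1).
≈ 23.47373 (to 5 d.p.).
Check 23 ≤ 47*cos(pi/47)/(cos(pi/47) + 1) ≤ 24: both strict.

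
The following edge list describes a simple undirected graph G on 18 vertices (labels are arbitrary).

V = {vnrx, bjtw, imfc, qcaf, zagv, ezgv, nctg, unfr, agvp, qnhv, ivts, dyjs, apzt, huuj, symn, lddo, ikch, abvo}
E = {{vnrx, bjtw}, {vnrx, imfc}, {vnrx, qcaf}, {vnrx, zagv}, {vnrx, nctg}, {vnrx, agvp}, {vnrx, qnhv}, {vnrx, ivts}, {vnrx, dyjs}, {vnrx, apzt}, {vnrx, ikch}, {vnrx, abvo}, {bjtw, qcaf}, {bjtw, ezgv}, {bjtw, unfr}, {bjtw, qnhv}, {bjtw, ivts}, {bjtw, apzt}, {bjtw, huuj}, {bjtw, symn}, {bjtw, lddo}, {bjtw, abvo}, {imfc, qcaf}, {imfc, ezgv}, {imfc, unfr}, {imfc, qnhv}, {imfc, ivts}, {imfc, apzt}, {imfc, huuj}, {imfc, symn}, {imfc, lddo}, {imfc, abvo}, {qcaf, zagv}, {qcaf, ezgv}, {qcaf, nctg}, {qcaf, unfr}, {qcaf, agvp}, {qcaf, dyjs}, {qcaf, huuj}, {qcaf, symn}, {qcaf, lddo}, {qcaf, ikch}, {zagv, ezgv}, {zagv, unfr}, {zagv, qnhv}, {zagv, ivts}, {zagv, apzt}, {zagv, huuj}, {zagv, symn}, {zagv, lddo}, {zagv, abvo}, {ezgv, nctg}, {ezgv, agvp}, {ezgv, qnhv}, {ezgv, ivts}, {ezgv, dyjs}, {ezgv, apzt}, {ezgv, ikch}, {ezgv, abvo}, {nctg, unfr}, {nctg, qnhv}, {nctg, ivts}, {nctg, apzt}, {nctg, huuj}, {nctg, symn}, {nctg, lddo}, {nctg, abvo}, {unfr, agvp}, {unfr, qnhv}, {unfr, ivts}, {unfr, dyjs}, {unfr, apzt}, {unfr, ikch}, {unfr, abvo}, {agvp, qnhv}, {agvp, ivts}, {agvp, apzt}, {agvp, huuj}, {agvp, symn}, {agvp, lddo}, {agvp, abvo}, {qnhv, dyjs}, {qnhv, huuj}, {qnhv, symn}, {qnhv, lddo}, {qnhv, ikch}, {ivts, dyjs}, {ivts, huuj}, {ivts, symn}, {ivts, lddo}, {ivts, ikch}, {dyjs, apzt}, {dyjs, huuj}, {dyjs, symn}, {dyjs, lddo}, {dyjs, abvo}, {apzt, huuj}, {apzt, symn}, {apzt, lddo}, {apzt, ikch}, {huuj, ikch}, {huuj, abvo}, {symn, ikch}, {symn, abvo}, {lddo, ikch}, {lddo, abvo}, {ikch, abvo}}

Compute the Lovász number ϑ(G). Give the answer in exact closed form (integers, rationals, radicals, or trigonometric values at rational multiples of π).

deg(bjtw) = 11; N(bjtw) = {vnrx, qcaf, ezgv, unfr, qnhv, ivts, apzt, huuj, symn, lddo, abvo}.
N(agvp) = {vnrx, qcaf, ezgv, unfr, qnhv, ivts, apzt, huuj, symn, lddo, abvo}, |N(agvp)| = 11.
N(nctg) = {vnrx, qcaf, ezgv, unfr, qnhv, ivts, apzt, huuj, symn, lddo, abvo}, |N(nctg)| = 11.
N(huuj) = {bjtw, imfc, qcaf, zagv, nctg, agvp, qnhv, ivts, dyjs, apzt, ikch, abvo}, |N(huuj)| = 12.
3 parts of sizes [7, 6, 5]; α(G) = 7 = ϑ (perfect).
= 7.00000… (decimal).
Lovász sandwich 7 ≤ 7 ≤ 7: collapsed.

7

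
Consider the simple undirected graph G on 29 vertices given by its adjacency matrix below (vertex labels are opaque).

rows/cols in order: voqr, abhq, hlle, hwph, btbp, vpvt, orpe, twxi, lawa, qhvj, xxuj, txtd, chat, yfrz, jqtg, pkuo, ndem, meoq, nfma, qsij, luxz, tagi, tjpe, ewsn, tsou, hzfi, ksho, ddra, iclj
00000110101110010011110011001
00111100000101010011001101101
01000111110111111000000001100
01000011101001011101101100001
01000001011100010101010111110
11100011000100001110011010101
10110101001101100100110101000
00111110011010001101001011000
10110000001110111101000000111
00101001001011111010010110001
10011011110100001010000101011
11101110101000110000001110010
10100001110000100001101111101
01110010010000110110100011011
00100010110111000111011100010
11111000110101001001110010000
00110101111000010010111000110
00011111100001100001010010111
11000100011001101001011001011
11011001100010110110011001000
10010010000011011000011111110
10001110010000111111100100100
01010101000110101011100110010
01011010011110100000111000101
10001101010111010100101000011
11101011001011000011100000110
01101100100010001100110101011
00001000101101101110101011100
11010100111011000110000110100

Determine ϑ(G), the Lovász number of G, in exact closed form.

Vertex tjpe has 14 neighbors: abhq, hwph, vpvt, twxi, txtd, chat, jqtg, ndem, nfma, qsij, luxz, ewsn, tsou, ddra.
N(ewsn) = {abhq, hwph, btbp, orpe, qhvj, xxuj, txtd, chat, jqtg, luxz, tagi, tjpe, ksho, iclj}, |N(ewsn)| = 14.
N(txtd) = {voqr, abhq, hlle, btbp, vpvt, orpe, lawa, xxuj, jqtg, pkuo, tjpe, ewsn, tsou, ddra}, |N(txtd)| = 14.
deg(lawa) = 14; N(lawa) = {voqr, hlle, hwph, xxuj, txtd, chat, jqtg, pkuo, ndem, meoq, qsij, ksho, ddra, iclj}.
Every vertex has degree 14 (N=29); Paley(29): SR with (k,λ,μ)=(14,6,7).
Distinct eigenvalues (to 4 d.p.): [14.0, 2.1926, -3.1926].
ϑ = −N·λ_min/(λ_max−λ_min) = −29·(-sqrt(29)/2 - 1/2)/(14−(-sqrt(29)/2 - 1/2)) = sqrt(29).
Numerically 5.385165.

sqrt(29)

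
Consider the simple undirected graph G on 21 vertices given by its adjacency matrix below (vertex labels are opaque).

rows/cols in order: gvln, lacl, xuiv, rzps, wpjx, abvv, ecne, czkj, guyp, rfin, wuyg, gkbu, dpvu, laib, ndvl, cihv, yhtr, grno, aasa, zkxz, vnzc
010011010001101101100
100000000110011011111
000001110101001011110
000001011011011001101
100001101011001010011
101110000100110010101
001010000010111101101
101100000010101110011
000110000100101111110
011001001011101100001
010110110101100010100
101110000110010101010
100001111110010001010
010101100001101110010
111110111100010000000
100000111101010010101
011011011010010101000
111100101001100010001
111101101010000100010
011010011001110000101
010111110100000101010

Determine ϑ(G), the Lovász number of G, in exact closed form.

6

deg(aasa) = 10; N(aasa) = {gvln, lacl, xuiv, rzps, abvv, ecne, guyp, wuyg, cihv, zkxz}.
Vertex ecne has 10 neighbors: xuiv, wpjx, wuyg, dpvu, laib, ndvl, cihv, grno, aasa, vnzc.
N(xuiv) = {abvv, ecne, czkj, rfin, gkbu, ndvl, yhtr, grno, aasa, zkxz}, |N(xuiv)| = 10.
Vertex gvln has 10 neighbors: lacl, wpjx, abvv, czkj, gkbu, dpvu, ndvl, cihv, grno, aasa.
G on 21 vertices is 10-regular; Kneser K(7,2) on C(7,2)=21 vertices.
The 3 distinct eigenvalues: [10.0, 1.0, -4.0].
−21·(-4) / ((10)−(-4)) = 6 = ϑ(G).
ϑ(G) ≈ 6.00000000.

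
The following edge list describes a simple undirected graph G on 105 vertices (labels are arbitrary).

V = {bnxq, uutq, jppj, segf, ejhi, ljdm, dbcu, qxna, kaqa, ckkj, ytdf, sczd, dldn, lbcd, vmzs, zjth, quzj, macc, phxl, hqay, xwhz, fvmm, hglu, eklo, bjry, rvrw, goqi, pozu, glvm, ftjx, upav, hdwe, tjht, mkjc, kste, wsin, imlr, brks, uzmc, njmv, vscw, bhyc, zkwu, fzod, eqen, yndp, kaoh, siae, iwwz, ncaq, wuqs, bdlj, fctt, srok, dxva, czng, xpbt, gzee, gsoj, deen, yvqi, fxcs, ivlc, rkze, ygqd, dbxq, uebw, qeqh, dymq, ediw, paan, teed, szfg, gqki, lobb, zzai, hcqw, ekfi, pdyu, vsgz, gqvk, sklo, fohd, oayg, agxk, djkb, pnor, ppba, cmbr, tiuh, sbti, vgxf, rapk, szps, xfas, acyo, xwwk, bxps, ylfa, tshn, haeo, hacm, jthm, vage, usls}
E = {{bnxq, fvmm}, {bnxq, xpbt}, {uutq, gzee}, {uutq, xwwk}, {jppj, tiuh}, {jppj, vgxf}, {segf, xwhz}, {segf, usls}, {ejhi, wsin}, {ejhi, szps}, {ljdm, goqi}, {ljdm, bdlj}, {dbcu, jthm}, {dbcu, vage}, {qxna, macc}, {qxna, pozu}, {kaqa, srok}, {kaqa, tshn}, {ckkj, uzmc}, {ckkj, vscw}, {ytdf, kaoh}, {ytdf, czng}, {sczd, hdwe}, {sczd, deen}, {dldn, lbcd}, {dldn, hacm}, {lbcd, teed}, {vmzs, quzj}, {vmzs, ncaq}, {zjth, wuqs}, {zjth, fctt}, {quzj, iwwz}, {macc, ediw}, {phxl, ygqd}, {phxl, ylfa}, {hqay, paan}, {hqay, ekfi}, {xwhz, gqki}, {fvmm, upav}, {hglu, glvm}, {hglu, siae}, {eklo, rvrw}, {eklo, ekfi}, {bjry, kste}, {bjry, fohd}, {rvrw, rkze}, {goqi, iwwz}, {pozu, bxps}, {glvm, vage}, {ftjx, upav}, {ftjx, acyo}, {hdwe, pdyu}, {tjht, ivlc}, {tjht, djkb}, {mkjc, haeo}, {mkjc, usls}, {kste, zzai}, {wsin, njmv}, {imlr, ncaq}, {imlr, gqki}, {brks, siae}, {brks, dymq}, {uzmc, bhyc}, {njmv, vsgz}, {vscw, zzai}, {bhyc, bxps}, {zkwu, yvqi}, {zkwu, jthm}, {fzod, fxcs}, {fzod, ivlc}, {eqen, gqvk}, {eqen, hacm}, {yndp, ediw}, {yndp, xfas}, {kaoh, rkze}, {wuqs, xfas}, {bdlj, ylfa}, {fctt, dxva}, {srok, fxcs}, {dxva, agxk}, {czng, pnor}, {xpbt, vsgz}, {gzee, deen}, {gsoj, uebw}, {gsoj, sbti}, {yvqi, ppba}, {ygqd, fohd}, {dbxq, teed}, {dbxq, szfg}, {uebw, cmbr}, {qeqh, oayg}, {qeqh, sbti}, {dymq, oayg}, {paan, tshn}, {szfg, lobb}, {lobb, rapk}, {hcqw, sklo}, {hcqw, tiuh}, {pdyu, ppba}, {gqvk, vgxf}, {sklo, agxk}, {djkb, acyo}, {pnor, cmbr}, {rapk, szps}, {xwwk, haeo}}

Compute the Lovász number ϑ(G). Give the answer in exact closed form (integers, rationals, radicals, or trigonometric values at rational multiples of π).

deg(hdwe) = 2; N(hdwe) = {sczd, pdyu}.
deg(haeo) = 2; N(haeo) = {mkjc, xwwk}.
Vertex tiuh has 2 neighbors: jppj, hcqw.
Vertex gqvk has 2 neighbors: eqen, vgxf.
Regular of degree 2 on 105 vertices: connected 2-regular on 105 ⇒ C_{105}.
spec(A) ≈ [2.0, 1.9964, 1.9857, 1.9679, 1.943, 1.9111, 1.8725, 1.8271, 1.7752, 1.7169, 1.6525, 1.5821, 1.5061, 1.4248, 1.3383, 1.247, 1.1512, 1.0514, 0.9477, 0.8407, 0.7307, 0.618, 0.5032, 0.3865, 0.2685, 0.1495, 0.0299, -0.0897, -0.2091, -0.3276, -0.445, -0.5609, -0.6747, -0.7861, -0.8946, -1.0, -1.1018, -1.1996, -1.2932, -1.3821, -1.4661, -1.5448, -1.618, -1.6854, -1.7468, -1.8019, -1.8506, -1.8927, -1.9279, -1.9563, -1.9777, -1.9919, -1.9991] (distinct, 4 d.p.).
−105·(-2*cos(pi/105)) / ((2)−(-2*cos(pi/105))) = 105*cos(pi/105)/(cos(pi/105) + 1) = ϑ(G).
= 52.4882… (decimal).
α=52, χ(Ḡ)=53; ϑ=105*cos(pi/105)/(cos(pi/105) + 1) lies between (both strict).

105*cos(pi/105)/(cos(pi/105) + 1)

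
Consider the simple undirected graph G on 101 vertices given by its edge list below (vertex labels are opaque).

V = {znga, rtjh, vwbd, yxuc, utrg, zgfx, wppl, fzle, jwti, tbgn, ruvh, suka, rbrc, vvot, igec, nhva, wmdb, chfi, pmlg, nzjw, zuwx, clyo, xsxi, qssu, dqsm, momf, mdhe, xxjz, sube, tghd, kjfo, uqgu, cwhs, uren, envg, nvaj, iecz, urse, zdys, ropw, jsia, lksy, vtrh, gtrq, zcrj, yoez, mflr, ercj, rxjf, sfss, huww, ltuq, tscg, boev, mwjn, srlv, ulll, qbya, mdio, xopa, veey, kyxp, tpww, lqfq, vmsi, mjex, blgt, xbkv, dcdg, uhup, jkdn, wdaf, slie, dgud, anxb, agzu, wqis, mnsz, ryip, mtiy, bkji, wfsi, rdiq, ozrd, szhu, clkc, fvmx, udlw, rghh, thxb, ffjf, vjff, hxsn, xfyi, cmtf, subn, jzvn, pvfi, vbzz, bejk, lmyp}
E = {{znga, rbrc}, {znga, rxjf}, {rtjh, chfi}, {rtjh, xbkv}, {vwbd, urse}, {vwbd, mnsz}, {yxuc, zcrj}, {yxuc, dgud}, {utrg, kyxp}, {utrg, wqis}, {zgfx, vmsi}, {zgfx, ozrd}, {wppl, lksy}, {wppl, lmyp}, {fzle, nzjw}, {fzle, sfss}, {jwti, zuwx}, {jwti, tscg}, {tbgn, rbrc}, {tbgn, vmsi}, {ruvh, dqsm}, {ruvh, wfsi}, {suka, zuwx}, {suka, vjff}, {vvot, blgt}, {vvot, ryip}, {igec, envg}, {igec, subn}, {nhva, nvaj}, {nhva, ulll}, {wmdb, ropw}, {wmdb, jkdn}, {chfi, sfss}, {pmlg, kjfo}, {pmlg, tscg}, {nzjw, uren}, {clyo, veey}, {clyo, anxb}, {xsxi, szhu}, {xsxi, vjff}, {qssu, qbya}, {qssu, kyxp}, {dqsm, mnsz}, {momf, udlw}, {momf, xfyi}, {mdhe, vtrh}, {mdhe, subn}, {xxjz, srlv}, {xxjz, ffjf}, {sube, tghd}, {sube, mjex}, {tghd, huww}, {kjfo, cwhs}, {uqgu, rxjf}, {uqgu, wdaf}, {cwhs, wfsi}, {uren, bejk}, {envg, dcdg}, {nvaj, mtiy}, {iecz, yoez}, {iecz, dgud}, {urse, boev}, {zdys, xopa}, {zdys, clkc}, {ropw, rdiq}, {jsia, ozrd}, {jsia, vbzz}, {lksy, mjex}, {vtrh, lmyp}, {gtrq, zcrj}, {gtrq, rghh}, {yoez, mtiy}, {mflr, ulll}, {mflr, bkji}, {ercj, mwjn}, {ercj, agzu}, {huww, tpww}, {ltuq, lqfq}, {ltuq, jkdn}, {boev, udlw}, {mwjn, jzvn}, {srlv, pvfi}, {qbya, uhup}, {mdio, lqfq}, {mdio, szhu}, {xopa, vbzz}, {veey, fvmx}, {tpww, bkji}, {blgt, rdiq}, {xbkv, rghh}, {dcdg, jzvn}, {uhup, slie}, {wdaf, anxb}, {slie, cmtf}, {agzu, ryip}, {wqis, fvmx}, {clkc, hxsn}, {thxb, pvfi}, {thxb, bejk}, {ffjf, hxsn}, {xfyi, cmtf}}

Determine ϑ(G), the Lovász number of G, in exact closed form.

deg(zgfx) = 2; N(zgfx) = {vmsi, ozrd}.
deg(mnsz) = 2; N(mnsz) = {vwbd, dqsm}.
N(iecz) = {yoez, dgud}, |N(iecz)| = 2.
Vertex wqis has 2 neighbors: utrg, fvmx.
Every vertex has degree 2 (N=101); a single 101-cycle (edge-transitive).
The 51 distinct eigenvalues: [2.0, 1.996, 1.985, 1.965, 1.938, 1.904, 1.862, 1.813, 1.757, 1.695, 1.625, 1.55, 1.468, 1.381, 1.288, 1.191, 1.088, 0.982, 0.872, 0.758, 0.642, 0.523, 0.402, 0.279, 0.155, 0.031, -0.093, -0.217, -0.34, -0.462, -0.582, -0.7, -0.815, -0.927, -1.036, -1.14, -1.24, -1.335, -1.425, -1.51, -1.588, -1.661, -1.727, -1.786, -1.839, -1.884, -1.922, -1.953, -1.976, -1.991, -1.999].
Lovász: ϑ = −101(-2*cos(pi/101))/(2+-(-1)*2*cos(pi/101)) = 101*cos(pi/101)/(cos(pi/101) + 1).
= 50.487783… (decimal).
Check 50 ≤ 101*cos(pi/101)/(cos(pi/101) + 1) ≤ 51: both strict.

101*cos(pi/101)/(cos(pi/101) + 1)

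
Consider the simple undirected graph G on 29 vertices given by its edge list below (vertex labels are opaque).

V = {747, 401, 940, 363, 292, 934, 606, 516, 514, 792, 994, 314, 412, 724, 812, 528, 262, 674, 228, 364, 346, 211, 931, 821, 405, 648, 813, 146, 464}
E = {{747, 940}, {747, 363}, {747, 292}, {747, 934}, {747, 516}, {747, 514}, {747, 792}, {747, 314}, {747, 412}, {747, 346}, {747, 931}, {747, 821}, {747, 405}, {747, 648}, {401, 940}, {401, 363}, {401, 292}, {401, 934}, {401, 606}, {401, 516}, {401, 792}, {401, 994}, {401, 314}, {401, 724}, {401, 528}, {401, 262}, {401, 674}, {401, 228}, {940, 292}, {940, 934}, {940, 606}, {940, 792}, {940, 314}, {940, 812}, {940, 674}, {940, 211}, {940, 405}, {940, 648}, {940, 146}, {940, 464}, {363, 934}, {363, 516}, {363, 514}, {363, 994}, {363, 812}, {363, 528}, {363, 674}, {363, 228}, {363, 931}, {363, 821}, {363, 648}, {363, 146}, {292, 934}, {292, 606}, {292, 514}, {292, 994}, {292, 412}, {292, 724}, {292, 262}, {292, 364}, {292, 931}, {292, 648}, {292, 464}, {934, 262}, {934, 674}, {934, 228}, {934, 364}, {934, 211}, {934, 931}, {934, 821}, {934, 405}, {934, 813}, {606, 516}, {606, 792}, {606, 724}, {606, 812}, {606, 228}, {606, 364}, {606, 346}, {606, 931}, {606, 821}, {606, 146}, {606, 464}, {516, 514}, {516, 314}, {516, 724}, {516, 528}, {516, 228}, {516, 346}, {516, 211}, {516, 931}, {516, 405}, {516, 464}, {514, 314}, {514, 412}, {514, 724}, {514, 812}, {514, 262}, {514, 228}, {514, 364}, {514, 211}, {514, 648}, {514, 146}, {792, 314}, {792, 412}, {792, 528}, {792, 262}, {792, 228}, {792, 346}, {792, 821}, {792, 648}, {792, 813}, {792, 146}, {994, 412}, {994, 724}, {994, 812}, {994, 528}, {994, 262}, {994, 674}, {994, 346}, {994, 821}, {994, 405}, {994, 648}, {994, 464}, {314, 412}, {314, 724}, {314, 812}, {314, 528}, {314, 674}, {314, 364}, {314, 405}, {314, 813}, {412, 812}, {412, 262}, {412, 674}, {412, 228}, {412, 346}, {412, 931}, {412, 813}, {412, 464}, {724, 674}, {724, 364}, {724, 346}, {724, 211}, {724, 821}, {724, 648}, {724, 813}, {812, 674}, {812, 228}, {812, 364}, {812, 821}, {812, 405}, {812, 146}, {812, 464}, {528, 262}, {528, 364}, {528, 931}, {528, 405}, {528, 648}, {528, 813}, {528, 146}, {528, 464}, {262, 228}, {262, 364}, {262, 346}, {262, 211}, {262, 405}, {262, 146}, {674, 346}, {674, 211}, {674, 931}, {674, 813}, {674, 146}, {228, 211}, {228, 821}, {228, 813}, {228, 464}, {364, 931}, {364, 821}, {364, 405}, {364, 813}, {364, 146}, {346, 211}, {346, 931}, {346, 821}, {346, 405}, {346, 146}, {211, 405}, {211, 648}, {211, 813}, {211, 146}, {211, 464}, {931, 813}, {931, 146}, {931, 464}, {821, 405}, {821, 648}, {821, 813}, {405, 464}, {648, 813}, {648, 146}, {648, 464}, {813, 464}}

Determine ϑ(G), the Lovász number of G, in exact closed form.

deg(994) = 14; N(994) = {401, 363, 292, 412, 724, 812, 528, 262, 674, 346, 821, 405, 648, 464}.
deg(940) = 14; N(940) = {747, 401, 292, 934, 606, 792, 314, 812, 674, 211, 405, 648, 146, 464}.
deg(674) = 14; N(674) = {401, 940, 363, 934, 994, 314, 412, 724, 812, 346, 211, 931, 813, 146}.
N(401) = {940, 363, 292, 934, 606, 516, 792, 994, 314, 724, 528, 262, 674, 228}, |N(401)| = 14.
29-vertex 14-regular graph: SR(29,14,6,7) — a Paley graph.
spec(A) ≈ [14.0, 2.192582, -3.192582] (distinct, 6 d.p.).
Lovász: ϑ = −29(-sqrt(29)/2 - 1/2)/(14+-(-sqrt(29)/2 - 1/2)) = sqrt(29).
= 5.38516… (decimal).

sqrt(29)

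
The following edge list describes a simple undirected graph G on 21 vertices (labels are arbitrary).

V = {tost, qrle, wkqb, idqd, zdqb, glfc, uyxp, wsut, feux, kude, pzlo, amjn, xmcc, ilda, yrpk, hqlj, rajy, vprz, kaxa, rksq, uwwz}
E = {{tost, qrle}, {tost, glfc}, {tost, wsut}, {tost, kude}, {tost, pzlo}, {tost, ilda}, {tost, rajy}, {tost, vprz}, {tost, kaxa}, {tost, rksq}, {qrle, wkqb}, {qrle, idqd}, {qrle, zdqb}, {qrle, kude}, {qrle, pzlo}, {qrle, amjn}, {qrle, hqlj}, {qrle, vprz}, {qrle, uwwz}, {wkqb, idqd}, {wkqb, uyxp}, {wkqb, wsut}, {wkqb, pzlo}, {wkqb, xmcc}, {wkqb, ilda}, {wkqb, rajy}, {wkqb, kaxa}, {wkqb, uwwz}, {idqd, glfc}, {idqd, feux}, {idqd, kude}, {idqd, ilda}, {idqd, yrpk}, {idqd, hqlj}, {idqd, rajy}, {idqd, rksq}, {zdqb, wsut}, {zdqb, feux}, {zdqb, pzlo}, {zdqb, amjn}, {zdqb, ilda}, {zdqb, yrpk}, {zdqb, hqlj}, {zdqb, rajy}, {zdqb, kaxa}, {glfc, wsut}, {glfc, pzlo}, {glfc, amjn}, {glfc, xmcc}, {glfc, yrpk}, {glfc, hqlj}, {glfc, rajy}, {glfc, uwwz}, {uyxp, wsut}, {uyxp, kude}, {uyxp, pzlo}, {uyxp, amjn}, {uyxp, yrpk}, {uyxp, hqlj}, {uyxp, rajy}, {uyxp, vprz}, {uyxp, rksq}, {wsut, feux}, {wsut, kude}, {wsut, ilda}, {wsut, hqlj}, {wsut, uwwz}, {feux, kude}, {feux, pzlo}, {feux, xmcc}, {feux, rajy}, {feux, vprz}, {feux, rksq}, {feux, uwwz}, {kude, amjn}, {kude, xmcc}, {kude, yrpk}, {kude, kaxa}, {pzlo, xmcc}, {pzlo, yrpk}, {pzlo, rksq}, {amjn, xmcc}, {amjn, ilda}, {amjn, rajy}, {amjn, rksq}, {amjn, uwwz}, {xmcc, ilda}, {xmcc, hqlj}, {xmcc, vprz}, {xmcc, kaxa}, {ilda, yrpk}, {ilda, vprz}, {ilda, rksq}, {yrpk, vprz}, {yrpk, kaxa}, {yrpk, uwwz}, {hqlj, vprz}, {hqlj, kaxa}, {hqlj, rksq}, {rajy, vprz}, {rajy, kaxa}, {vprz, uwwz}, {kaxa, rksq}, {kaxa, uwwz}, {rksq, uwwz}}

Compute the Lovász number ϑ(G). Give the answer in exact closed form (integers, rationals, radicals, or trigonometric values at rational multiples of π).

deg(idqd) = 10; N(idqd) = {qrle, wkqb, glfc, feux, kude, ilda, yrpk, hqlj, rajy, rksq}.
N(glfc) = {tost, idqd, wsut, pzlo, amjn, xmcc, yrpk, hqlj, rajy, uwwz}, |N(glfc)| = 10.
Vertex xmcc has 10 neighbors: wkqb, glfc, feux, kude, pzlo, amjn, ilda, hqlj, vprz, kaxa.
Vertex wsut has 10 neighbors: tost, wkqb, zdqb, glfc, uyxp, feux, kude, ilda, hqlj, uwwz.
Regular of degree 10 on 21 vertices: Kneser K(7,2) on C(7,2)=21 vertices.
A has 3 distinct eigenvalues ≈ [10.0, 1.0, -4.0].
ϑ = −N·λ_min/(λ_max−λ_min) = −21·(-4)/(10−(-4)) = 6.
Numerically 6.0000000.

6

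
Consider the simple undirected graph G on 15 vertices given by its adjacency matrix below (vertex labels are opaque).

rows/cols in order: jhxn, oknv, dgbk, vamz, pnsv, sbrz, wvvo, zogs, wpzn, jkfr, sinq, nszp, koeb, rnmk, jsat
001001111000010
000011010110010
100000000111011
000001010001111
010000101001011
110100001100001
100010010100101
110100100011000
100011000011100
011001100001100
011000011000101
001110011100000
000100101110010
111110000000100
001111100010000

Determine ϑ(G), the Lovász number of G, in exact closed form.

5

Vertex koeb has 6 neighbors: vamz, wvvo, wpzn, jkfr, sinq, rnmk.
N(wpzn) = {jhxn, pnsv, sbrz, sinq, nszp, koeb}, |N(wpzn)| = 6.
N(sbrz) = {jhxn, oknv, vamz, wpzn, jkfr, jsat}, |N(sbrz)| = 6.
Vertex wvvo has 6 neighbors: jhxn, pnsv, zogs, jkfr, koeb, jsat.
deg(v) = 6 for all v (|V|=15); this is K(6,2), the Kneser graph.
spec(A) ≈ [6.0, 1.0, -3.0] (distinct, 4 d.p.).
λ_max=6, λ_min=-3; ϑ = −15·λ_min/(λ_max−λ_min) = 5.
≈ 5.00000 (to 5 d.p.).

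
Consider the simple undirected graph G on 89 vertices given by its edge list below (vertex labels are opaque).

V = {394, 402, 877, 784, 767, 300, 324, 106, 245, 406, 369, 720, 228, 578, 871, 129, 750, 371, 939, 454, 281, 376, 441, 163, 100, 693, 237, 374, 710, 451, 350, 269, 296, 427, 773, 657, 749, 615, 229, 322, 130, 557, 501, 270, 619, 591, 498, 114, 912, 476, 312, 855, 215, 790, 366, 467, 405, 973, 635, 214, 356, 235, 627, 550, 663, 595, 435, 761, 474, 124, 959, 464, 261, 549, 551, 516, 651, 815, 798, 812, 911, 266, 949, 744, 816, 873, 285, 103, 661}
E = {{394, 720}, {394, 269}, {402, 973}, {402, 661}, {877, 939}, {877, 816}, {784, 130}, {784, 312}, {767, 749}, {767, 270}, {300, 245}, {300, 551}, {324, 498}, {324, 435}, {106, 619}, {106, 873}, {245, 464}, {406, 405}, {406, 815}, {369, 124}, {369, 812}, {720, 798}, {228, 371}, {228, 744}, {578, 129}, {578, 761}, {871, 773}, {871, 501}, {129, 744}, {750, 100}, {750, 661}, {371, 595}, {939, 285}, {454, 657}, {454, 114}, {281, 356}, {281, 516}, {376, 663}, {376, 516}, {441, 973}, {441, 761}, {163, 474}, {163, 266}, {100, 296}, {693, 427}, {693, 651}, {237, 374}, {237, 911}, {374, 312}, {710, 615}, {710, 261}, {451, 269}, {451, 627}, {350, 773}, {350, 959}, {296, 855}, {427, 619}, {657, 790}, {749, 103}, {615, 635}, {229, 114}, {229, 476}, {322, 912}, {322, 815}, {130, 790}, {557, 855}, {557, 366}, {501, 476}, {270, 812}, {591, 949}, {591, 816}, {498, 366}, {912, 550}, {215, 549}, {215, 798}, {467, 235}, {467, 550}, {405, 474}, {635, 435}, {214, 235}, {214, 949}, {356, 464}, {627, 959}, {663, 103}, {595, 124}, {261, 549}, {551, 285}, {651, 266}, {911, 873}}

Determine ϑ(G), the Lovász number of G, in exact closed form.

89*cos(pi/89)/(cos(pi/89) + 1)

deg(501) = 2; N(501) = {871, 476}.
deg(693) = 2; N(693) = {427, 651}.
deg(130) = 2; N(130) = {784, 790}.
N(516) = {281, 376}, |N(516)| = 2.
Every vertex has degree 2 (N=89); connected 2-regular on 89 ⇒ C_{89}.
Distinct eigenvalues (to 4 d.p.): [2.0, 1.995, 1.9801, 1.9553, 1.9208, 1.8767, 1.8232, 1.7607, 1.6894, 1.6097, 1.522, 1.4266, 1.3242, 1.2152, 1.1001, 0.9796, 0.8541, 0.7244, 0.5911, 0.4549, 0.3164, 0.1763, 0.0353, -0.1058, -0.2465, -0.3859, -0.5233, -0.6582, -0.7898, -0.9174, -1.0405, -1.1584, -1.2705, -1.3763, -1.4752, -1.5668, -1.6506, -1.7261, -1.7931, -1.8511, -1.8999, -1.9393, -1.9689, -1.9888, -1.9988].
ϑ = −N·λ_min/(λ_max−λ_min) = −89·(-2*cos(pi/89))/(2−(-2*cos(pi/89))) = 89*cos(pi/89)/(cos(pi/89) + 1).
ϑ(G) ≈ 44.486135317.
α=44, χ(Ḡ)=45; ϑ=89*cos(pi/89)/(cos(pi/89) + 1) lies between (both strict).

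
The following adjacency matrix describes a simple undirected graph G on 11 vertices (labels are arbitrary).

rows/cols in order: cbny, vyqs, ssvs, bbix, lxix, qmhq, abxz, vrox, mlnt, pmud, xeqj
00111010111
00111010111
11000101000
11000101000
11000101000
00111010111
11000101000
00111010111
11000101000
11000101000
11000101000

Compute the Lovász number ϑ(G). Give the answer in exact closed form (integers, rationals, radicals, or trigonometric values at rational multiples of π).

deg(bbix) = 4; N(bbix) = {cbny, vyqs, qmhq, vrox}.
Vertex mlnt has 4 neighbors: cbny, vyqs, qmhq, vrox.
N(abxz) = {cbny, vyqs, qmhq, vrox}, |N(abxz)| = 4.
Vertex qmhq has 7 neighbors: ssvs, bbix, lxix, abxz, mlnt, pmud, xeqj.
Complete multipartite on [7, 4]: sandwich collapses at ϑ=7.
Numerically 7.00000.
7 ≤ 7 ≤ 7: collapsed.

7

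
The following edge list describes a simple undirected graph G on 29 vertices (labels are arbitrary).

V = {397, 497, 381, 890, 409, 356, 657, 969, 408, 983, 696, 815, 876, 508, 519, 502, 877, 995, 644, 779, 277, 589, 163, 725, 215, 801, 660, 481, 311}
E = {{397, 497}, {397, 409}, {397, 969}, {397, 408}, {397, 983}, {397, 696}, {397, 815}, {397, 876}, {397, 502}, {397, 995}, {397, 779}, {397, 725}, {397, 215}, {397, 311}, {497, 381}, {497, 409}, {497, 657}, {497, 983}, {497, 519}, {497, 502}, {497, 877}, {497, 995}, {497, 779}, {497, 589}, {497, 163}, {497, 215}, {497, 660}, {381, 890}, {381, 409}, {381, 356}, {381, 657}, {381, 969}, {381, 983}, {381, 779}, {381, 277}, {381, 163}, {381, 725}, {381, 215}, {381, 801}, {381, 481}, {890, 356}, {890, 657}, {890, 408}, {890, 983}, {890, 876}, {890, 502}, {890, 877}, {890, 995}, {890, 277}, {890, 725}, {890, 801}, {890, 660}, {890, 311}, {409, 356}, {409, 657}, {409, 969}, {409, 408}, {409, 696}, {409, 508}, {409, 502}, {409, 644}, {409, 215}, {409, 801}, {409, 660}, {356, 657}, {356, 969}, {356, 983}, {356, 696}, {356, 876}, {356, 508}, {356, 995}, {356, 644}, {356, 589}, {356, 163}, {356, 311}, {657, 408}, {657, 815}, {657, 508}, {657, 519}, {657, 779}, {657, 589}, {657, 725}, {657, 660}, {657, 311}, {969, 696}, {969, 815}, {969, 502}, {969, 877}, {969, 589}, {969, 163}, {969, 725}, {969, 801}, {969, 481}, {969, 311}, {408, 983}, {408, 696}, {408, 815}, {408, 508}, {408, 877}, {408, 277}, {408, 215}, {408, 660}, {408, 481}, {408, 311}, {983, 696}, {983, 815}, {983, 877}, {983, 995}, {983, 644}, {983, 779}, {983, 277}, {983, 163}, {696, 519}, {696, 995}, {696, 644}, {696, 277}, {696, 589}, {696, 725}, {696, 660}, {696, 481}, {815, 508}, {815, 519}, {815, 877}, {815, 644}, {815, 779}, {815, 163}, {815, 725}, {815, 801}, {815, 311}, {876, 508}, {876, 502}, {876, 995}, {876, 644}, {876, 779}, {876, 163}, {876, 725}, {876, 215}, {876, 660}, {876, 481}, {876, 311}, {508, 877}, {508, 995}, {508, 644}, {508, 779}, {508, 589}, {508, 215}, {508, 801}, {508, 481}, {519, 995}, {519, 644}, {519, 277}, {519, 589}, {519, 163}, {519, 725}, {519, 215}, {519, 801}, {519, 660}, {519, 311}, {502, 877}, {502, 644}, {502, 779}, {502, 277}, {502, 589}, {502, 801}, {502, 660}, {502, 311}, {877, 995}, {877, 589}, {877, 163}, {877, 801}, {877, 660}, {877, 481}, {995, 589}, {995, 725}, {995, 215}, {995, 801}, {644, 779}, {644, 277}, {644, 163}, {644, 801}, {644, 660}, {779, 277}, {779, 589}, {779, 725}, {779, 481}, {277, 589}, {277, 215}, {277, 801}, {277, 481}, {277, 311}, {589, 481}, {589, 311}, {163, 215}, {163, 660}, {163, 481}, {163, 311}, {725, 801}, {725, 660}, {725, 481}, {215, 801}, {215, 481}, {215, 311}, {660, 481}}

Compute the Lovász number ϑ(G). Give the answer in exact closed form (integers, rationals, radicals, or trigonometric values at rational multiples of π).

sqrt(29)

deg(657) = 14; N(657) = {497, 381, 890, 409, 356, 408, 815, 508, 519, 779, 589, 725, 660, 311}.
N(277) = {381, 890, 408, 983, 696, 519, 502, 644, 779, 589, 215, 801, 481, 311}, |N(277)| = 14.
deg(311) = 14; N(311) = {397, 890, 356, 657, 969, 408, 815, 876, 519, 502, 277, 589, 163, 215}.
N(356) = {381, 890, 409, 657, 969, 983, 696, 876, 508, 995, 644, 589, 163, 311}, |N(356)| = 14.
deg(v) = 14 for all v (|V|=29); Paley(29): SR with (k,λ,μ)=(14,6,7).
A has 3 distinct eigenvalues ≈ [14.0, 2.193, -3.193].
ϑ = −N·λ_min/(λ_max−λ_min) = −29·(-sqrt(29)/2 - 1/2)/(14−(-sqrt(29)/2 - 1/2)) = sqrt(29).
= 5.38516481… (decimal).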